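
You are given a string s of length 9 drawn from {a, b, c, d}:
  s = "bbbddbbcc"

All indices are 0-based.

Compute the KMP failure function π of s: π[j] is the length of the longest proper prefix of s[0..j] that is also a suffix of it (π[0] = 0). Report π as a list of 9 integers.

π[0] = 0
j=1 s[j]='b': π[1]=1 (border 'b')
j=2 s[j]='b': π[2]=2 (border 'bb')
j=3 s[j]='d': k: 2→1→0; π[3]=0 (border '')
j=4 s[j]='d': π[4]=0 (border '')
j=5 s[j]='b': π[5]=1 (border 'b')
j=6 s[j]='b': π[6]=2 (border 'bb')
j=7 s[j]='c': k: 2→1→0; π[7]=0 (border '')
j=8 s[j]='c': π[8]=0 (border '')

[0, 1, 2, 0, 0, 1, 2, 0, 0]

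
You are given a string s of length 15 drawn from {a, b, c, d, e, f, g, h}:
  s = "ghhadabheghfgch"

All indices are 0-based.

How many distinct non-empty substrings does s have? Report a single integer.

rank→(start, suffix):
  0 → (5, 'abheghfgch')
  1 → (3, 'adabheghfgch')
  2 → (6, 'bheghfgch')
  3 → (13, 'ch')
  4 → (4, 'dabheghfgch')
  5 → (8, 'eghfgch')
  6 → (11, 'fgch')
  7 → (12, 'gch')
  8 → (9, 'ghfgch')
  9 → (0, 'ghhadabheghfgch')
  10 → (14, 'h')
  11 → (2, 'hadabheghfgch')
  12 → (7, 'heghfgch')
  13 → (10, 'hfgch')
  14 → (1, 'hhadabheghfgch')

SA = [5, 3, 6, 13, 4, 8, 11, 12, 9, 0, 14, 2, 7, 10, 1]
i: (SA[i-1],SA[i]) lcp shared
  1: (5,3) 1 'a'
  2: (3,6) 0 ''
  3: (6,13) 0 ''
  4: (13,4) 0 ''
  5: (4,8) 0 ''
  6: (8,11) 0 ''
  7: (11,12) 0 ''
  8: (12,9) 1 'g'
  9: (9,0) 2 'gh'
  10: (0,14) 0 ''
  11: (14,2) 1 'h'
  12: (2,7) 1 'h'
  13: (7,10) 1 'h'
  14: (10,1) 1 'h'

n(n+1)/2 = 15·16/2 = 120
Σ LCP = 0 + 1 + 0 + 0 + 0 + 0 + 0 + 0 + 1 + 2 + 0 + 1 + 1 + 1 + 1 = 8
distinct = 120 − 8 = 112

112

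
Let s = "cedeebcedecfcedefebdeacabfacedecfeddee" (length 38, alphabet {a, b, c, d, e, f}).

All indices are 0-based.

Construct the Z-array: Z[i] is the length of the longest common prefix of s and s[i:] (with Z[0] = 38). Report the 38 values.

[38, 0, 0, 0, 0, 0, 4, 0, 0, 0, 1, 0, 4, 0, 0, 0, 0, 0, 0, 0, 0, 0, 1, 0, 0, 0, 0, 4, 0, 0, 0, 1, 0, 0, 0, 0, 0, 0]

Z[0]=38
i=1: fresh scan; Z[1]=0
i=2: fresh scan; Z[2]=0
i=3: fresh scan; Z[3]=0
i=4: fresh scan; Z[4]=0
i=5: fresh scan; Z[5]=0
i=6: fresh scan; Z[6]=4 extend→box=[6,10)
i=7: min(r-i=3, Z[1]=0)=0; Z[7]=0
i=8: min(r-i=2, Z[2]=0)=0; Z[8]=0
i=9: min(r-i=1, Z[3]=0)=0; Z[9]=0
i=10: fresh scan; Z[10]=1 extend→box=[10,11)
i=11: fresh scan; Z[11]=0
i=12: fresh scan; Z[12]=4 extend→box=[12,16)
i=13: min(r-i=3, Z[1]=0)=0; Z[13]=0
i=14: min(r-i=2, Z[2]=0)=0; Z[14]=0
i=15: min(r-i=1, Z[3]=0)=0; Z[15]=0
i=16: fresh scan; Z[16]=0
i=17: fresh scan; Z[17]=0
i=18: fresh scan; Z[18]=0
i=19: fresh scan; Z[19]=0
i=20: fresh scan; Z[20]=0
i=21: fresh scan; Z[21]=0
i=22: fresh scan; Z[22]=1 extend→box=[22,23)
i=23: fresh scan; Z[23]=0
i=24: fresh scan; Z[24]=0
i=25: fresh scan; Z[25]=0
i=26: fresh scan; Z[26]=0
i=27: fresh scan; Z[27]=4 extend→box=[27,31)
i=28: min(r-i=3, Z[1]=0)=0; Z[28]=0
i=29: min(r-i=2, Z[2]=0)=0; Z[29]=0
i=30: min(r-i=1, Z[3]=0)=0; Z[30]=0
i=31: fresh scan; Z[31]=1 extend→box=[31,32)
i=32: fresh scan; Z[32]=0
i=33: fresh scan; Z[33]=0
i=34: fresh scan; Z[34]=0
i=35: fresh scan; Z[35]=0
i=36: fresh scan; Z[36]=0
i=37: fresh scan; Z[37]=0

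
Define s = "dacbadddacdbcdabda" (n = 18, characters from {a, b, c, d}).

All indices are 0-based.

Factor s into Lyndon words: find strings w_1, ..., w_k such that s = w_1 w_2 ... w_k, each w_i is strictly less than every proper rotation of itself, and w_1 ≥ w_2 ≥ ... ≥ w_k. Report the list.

["d", "acbadddacdbcd", "abd", "a"]

emit factor 1: 'd' (i=0, period=1)
emit factor 2: 'acbadddacdbcd' (i=1, period=13)
emit factor 3: 'abd' (i=14, period=3)
emit factor 4: 'a' (i=17, period=1)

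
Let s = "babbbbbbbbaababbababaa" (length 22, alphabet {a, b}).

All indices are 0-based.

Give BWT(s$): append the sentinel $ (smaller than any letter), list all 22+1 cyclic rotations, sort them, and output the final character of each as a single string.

rank  rotation                 last
    0  $babbbbbbbbaababbababaa  a
    1  a$babbbbbbbbaababbababa  a
    2  aa$babbbbbbbbaababbabab  b
    3  aababbababaa$babbbbbbbb  b
    4  abaa$babbbbbbbbaababbab  b
    5  ababaa$babbbbbbbbaababb  b
    6  ababbababaa$babbbbbbbba  a
    7  abbababaa$babbbbbbbbaab  b
    8  abbbbbbbbaababbababaa$b  b
    9  baa$babbbbbbbbaababbaba  a
   10  baababbababaa$babbbbbbb  b
   11  babaa$babbbbbbbbaababba  a
   12  bababaa$babbbbbbbbaabab  b
   13  babbababaa$babbbbbbbbaa  a
   14  babbbbbbbbaababbababaa$  $
   15  bbaababbababaa$babbbbbb  b
   16  bbababaa$babbbbbbbbaaba  a
   17  bbbaababbababaa$babbbbb  b
   18  bbbbaababbababaa$babbbb  b
   19  bbbbbaababbababaa$babbb  b
   20  bbbbbbaababbababaa$babb  b
   21  bbbbbbbaababbababaa$bab  b
   22  bbbbbbbbaababbababaa$ba  a

aabbbbabbababa$babbbbba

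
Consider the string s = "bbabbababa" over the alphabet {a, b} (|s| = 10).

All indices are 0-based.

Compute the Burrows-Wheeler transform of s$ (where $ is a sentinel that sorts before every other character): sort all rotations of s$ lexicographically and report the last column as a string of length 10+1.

rank  rotation     last
    0  $bbabbababa  a
    1  a$bbabbabab  b
    2  aba$bbabbab  b
    3  ababa$bbabb  b
    4  abbababa$bb  b
    5  ba$bbabbaba  a
    6  baba$bbabba  a
    7  bababa$bbab  b
    8  babbababa$b  b
    9  bbababa$bba  a
   10  bbabbababa$  $

abbbbaabba$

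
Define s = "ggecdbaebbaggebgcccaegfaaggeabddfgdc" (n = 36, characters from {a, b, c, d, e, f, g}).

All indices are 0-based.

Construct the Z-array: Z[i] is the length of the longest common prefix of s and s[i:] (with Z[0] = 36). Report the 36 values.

[36, 1, 0, 0, 0, 0, 0, 0, 0, 0, 0, 3, 1, 0, 0, 1, 0, 0, 0, 0, 0, 1, 0, 0, 0, 3, 1, 0, 0, 0, 0, 0, 0, 1, 0, 0]

Z[0]=36
i=1: i≥r, start 0; Z[1]=1 grow→box=[1,2)
i=2: i≥r, start 0; Z[2]=0
i=3: i≥r, start 0; Z[3]=0
i=4: i≥r, start 0; Z[4]=0
i=5: i≥r, start 0; Z[5]=0
i=6: i≥r, start 0; Z[6]=0
i=7: i≥r, start 0; Z[7]=0
i=8: i≥r, start 0; Z[8]=0
i=9: i≥r, start 0; Z[9]=0
i=10: i≥r, start 0; Z[10]=0
i=11: i≥r, start 0; Z[11]=3 grow→box=[11,14)
i=12: min(r-i=2, Z[1]=1)=1; Z[12]=1
i=13: min(r-i=1, Z[2]=0)=0; Z[13]=0
i=14: i≥r, start 0; Z[14]=0
i=15: i≥r, start 0; Z[15]=1 grow→box=[15,16)
i=16: i≥r, start 0; Z[16]=0
i=17: i≥r, start 0; Z[17]=0
i=18: i≥r, start 0; Z[18]=0
i=19: i≥r, start 0; Z[19]=0
i=20: i≥r, start 0; Z[20]=0
i=21: i≥r, start 0; Z[21]=1 grow→box=[21,22)
i=22: i≥r, start 0; Z[22]=0
i=23: i≥r, start 0; Z[23]=0
i=24: i≥r, start 0; Z[24]=0
i=25: i≥r, start 0; Z[25]=3 grow→box=[25,28)
i=26: min(r-i=2, Z[1]=1)=1; Z[26]=1
i=27: min(r-i=1, Z[2]=0)=0; Z[27]=0
i=28: i≥r, start 0; Z[28]=0
i=29: i≥r, start 0; Z[29]=0
i=30: i≥r, start 0; Z[30]=0
i=31: i≥r, start 0; Z[31]=0
i=32: i≥r, start 0; Z[32]=0
i=33: i≥r, start 0; Z[33]=1 grow→box=[33,34)
i=34: i≥r, start 0; Z[34]=0
i=35: i≥r, start 0; Z[35]=0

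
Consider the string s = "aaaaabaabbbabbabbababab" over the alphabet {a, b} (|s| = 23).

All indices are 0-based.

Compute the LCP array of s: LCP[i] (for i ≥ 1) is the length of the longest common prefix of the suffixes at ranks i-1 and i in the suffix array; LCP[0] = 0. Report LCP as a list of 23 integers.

rank→(start, suffix):
  0 → (0, 'aaaaabaabbbabbabbababab')
  1 → (1, 'aaaabaabbbabbabbababab')
  2 → (2, 'aaabaabbbabbabbababab')
  3 → (3, 'aabaabbbabbabbababab')
  4 → (6, 'aabbbabbabbababab')
  5 → (21, 'ab')
  6 → (4, 'abaabbbabbabbababab')
  7 → (19, 'abab')
  8 → (17, 'ababab')
  9 → (14, 'abbababab')
  10 → (11, 'abbabbababab')
  11 → (7, 'abbbabbabbababab')
  12 → (22, 'b')
  13 → (5, 'baabbbabbabbababab')
  14 → (20, 'bab')
  15 → (18, 'babab')
  16 → (16, 'bababab')
  17 → (13, 'babbababab')
  18 → (10, 'babbabbababab')
  19 → (15, 'bbababab')
  20 → (12, 'bbabbababab')
  21 → (9, 'bbabbabbababab')
  22 → (8, 'bbbabbabbababab')

SA = [0, 1, 2, 3, 6, 21, 4, 19, 17, 14, 11, 7, 22, 5, 20, 18, 16, 13, 10, 15, 12, 9, 8]
i: (SA[i-1],SA[i]) lcp shared
  1: (0,1) 4 'aaaa'
  2: (1,2) 3 'aaa'
  3: (2,3) 2 'aa'
  4: (3,6) 3 'aab'
  5: (6,21) 1 'a'
  6: (21,4) 2 'ab'
  7: (4,19) 3 'aba'
  8: (19,17) 4 'abab'
  9: (17,14) 2 'ab'
  10: (14,11) 5 'abbab'
  11: (11,7) 3 'abb'
  12: (7,22) 0 ''
  13: (22,5) 1 'b'
  14: (5,20) 2 'ba'
  15: (20,18) 3 'bab'
  16: (18,16) 5 'babab'
  17: (16,13) 3 'bab'
  18: (13,10) 6 'babbab'
  19: (10,15) 1 'b'
  20: (15,12) 4 'bbab'
  21: (12,9) 7 'bbabbab'
  22: (9,8) 2 'bb'

[0, 4, 3, 2, 3, 1, 2, 3, 4, 2, 5, 3, 0, 1, 2, 3, 5, 3, 6, 1, 4, 7, 2]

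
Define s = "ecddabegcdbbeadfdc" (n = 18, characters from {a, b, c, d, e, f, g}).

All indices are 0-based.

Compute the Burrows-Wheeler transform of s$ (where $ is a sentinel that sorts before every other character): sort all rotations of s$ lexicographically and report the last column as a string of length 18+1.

cdedbadgedcfcab$bde

rank  rotation             last
    0  $ecddabegcdbbeadfdc  c
    1  abegcdbbeadfdc$ecdd  d
    2  adfdc$ecddabegcdbbe  e
    3  bbeadfdc$ecddabegcd  d
    4  beadfdc$ecddabegcdb  b
    5  begcdbbeadfdc$ecdda  a
    6  c$ecddabegcdbbeadfd  d
    7  cdbbeadfdc$ecddabeg  g
    8  cddabegcdbbeadfdc$e  e
    9  dabegcdbbeadfdc$ecd  d
   10  dbbeadfdc$ecddabegc  c
   11  dc$ecddabegcdbbeadf  f
   12  ddabegcdbbeadfdc$ec  c
   13  dfdc$ecddabegcdbbea  a
   14  eadfdc$ecddabegcdbb  b
   15  ecddabegcdbbeadfdc$  $
   16  egcdbbeadfdc$ecddab  b
   17  fdc$ecddabegcdbbead  d
   18  gcdbbeadfdc$ecddabe  e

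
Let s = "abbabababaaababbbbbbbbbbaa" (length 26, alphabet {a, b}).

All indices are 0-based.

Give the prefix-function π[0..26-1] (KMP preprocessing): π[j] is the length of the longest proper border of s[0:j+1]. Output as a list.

π[0] = 0
j=1 s[j]='b': π[1]=0 (border '')
j=2 s[j]='b': π[2]=0 (border '')
j=3 s[j]='a': π[3]=1 (border 'a')
j=4 s[j]='b': π[4]=2 (border 'ab')
j=5 s[j]='a': k: 2→0; π[5]=1 (border 'a')
j=6 s[j]='b': π[6]=2 (border 'ab')
j=7 s[j]='a': k: 2→0; π[7]=1 (border 'a')
j=8 s[j]='b': π[8]=2 (border 'ab')
j=9 s[j]='a': k: 2→0; π[9]=1 (border 'a')
j=10 s[j]='a': k: 1→0; π[10]=1 (border 'a')
j=11 s[j]='a': k: 1→0; π[11]=1 (border 'a')
j=12 s[j]='b': π[12]=2 (border 'ab')
j=13 s[j]='a': k: 2→0; π[13]=1 (border 'a')
j=14 s[j]='b': π[14]=2 (border 'ab')
j=15 s[j]='b': π[15]=3 (border 'abb')
j=16 s[j]='b': k: 3→0; π[16]=0 (border '')
j=17 s[j]='b': π[17]=0 (border '')
j=18 s[j]='b': π[18]=0 (border '')
j=19 s[j]='b': π[19]=0 (border '')
j=20 s[j]='b': π[20]=0 (border '')
j=21 s[j]='b': π[21]=0 (border '')
j=22 s[j]='b': π[22]=0 (border '')
j=23 s[j]='b': π[23]=0 (border '')
j=24 s[j]='a': π[24]=1 (border 'a')
j=25 s[j]='a': k: 1→0; π[25]=1 (border 'a')

[0, 0, 0, 1, 2, 1, 2, 1, 2, 1, 1, 1, 2, 1, 2, 3, 0, 0, 0, 0, 0, 0, 0, 0, 1, 1]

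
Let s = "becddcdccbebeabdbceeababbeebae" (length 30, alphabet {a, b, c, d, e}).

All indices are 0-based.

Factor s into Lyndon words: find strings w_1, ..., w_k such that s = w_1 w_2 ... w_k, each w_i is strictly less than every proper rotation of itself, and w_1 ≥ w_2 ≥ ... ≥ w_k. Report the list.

emit factor 1: 'becddcdcc' (i=0, period=9)
emit factor 2: 'be' (i=9, period=2)
emit factor 3: 'be' (i=11, period=2)
emit factor 4: 'abdbcee' (i=13, period=7)
emit factor 5: 'ababbeebae' (i=20, period=10)

["becddcdcc", "be", "be", "abdbcee", "ababbeebae"]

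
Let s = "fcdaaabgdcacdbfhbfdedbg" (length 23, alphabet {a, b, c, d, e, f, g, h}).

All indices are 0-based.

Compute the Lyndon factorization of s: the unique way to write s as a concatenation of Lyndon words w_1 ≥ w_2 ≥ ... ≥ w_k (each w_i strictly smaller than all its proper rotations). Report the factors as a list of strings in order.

emit factor 1: 'f' (i=0, period=1)
emit factor 2: 'cd' (i=1, period=2)
emit factor 3: 'aaabgdcacdbfhbfdedbg' (i=3, period=20)

["f", "cd", "aaabgdcacdbfhbfdedbg"]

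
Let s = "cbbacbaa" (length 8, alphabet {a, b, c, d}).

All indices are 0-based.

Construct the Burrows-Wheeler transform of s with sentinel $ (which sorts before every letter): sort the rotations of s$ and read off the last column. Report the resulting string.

rank  rotation   last
    0  $cbbacbaa  a
    1  a$cbbacba  a
    2  aa$cbbacb  b
    3  acbaa$cbb  b
    4  baa$cbbac  c
    5  bacbaa$cb  b
    6  bbacbaa$c  c
    7  cbaa$cbba  a
    8  cbbacbaa$  $

aabbcbca$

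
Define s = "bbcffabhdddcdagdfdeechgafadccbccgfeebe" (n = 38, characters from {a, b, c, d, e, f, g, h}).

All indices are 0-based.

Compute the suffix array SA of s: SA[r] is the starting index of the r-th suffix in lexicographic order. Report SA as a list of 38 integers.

rank | idx | suffix
   0 |   5 | abhdddcdagdfdeechgafadccbccgfeebe
   1 |  25 | adccbccgfeebe
   2 |  23 | afadccbccgfeebe
   3 |  13 | agdfdeechgafadccbccgfeebe
   4 |   0 | bbcffabhdddcdagdfdeechgafadccbccgfeebe
   5 |  29 | bccgfeebe
   6 |   1 | bcffabhdddcdagdfdeechgafadccbccgfeebe
   7 |  36 | be
   8 |   6 | bhdddcdagdfdeechgafadccbccgfeebe
   9 |  28 | cbccgfeebe
  10 |  27 | ccbccgfeebe
  11 |  30 | ccgfeebe
  12 |  11 | cdagdfdeechgafadccbccgfeebe
  13 |   2 | cffabhdddcdagdfdeechgafadccbccgfeebe
  14 |  31 | cgfeebe
  15 |  20 | chgafadccbccgfeebe
  16 |  12 | dagdfdeechgafadccbccgfeebe
  17 |  26 | dccbccgfeebe
  18 |  10 | dcdagdfdeechgafadccbccgfeebe
  19 |   9 | ddcdagdfdeechgafadccbccgfeebe
  20 |   8 | dddcdagdfdeechgafadccbccgfeebe
  21 |  17 | deechgafadccbccgfeebe
  22 |  15 | dfdeechgafadccbccgfeebe
  23 |  37 | e
  24 |  35 | ebe
  25 |  19 | echgafadccbccgfeebe
  26 |  34 | eebe
  27 |  18 | eechgafadccbccgfeebe
  28 |   4 | fabhdddcdagdfdeechgafadccbccgfeebe
  29 |  24 | fadccbccgfeebe
  30 |  16 | fdeechgafadccbccgfeebe
  31 |  33 | feebe
  32 |   3 | ffabhdddcdagdfdeechgafadccbccgfeebe
  33 |  22 | gafadccbccgfeebe
  34 |  14 | gdfdeechgafadccbccgfeebe
  35 |  32 | gfeebe
  36 |   7 | hdddcdagdfdeechgafadccbccgfeebe
  37 |  21 | hgafadccbccgfeebe

[5, 25, 23, 13, 0, 29, 1, 36, 6, 28, 27, 30, 11, 2, 31, 20, 12, 26, 10, 9, 8, 17, 15, 37, 35, 19, 34, 18, 4, 24, 16, 33, 3, 22, 14, 32, 7, 21]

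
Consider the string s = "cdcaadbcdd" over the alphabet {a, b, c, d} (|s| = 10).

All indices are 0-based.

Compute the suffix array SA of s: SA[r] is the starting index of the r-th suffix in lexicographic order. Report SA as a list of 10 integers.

rank→(start, suffix):
  0 → (3, 'aadbcdd')
  1 → (4, 'adbcdd')
  2 → (6, 'bcdd')
  3 → (2, 'caadbcdd')
  4 → (0, 'cdcaadbcdd')
  5 → (7, 'cdd')
  6 → (9, 'd')
  7 → (5, 'dbcdd')
  8 → (1, 'dcaadbcdd')
  9 → (8, 'dd')

[3, 4, 6, 2, 0, 7, 9, 5, 1, 8]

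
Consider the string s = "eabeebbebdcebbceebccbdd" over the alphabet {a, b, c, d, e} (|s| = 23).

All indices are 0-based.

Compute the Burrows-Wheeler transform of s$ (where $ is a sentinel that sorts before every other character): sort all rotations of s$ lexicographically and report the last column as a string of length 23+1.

deeeebecbacbdbdbb$ceebbc

rank  rotation                  last
    0  $eabeebbebdcebbceebccbdd  d
    1  abeebbebdcebbceebccbdd$e  e
    2  bbceebccbdd$eabeebbebdce  e
    3  bbebdcebbceebccbdd$eabee  e
    4  bccbdd$eabeebbebdcebbcee  e
    5  bceebccbdd$eabeebbebdceb  b
    6  bdcebbceebccbdd$eabeebbe  e
    7  bdd$eabeebbebdcebbceebcc  c
    8  bebdcebbceebccbdd$eabeeb  b
    9  beebbebdcebbceebccbdd$ea  a
   10  cbdd$eabeebbebdcebbceebc  c
   11  ccbdd$eabeebbebdcebbceeb  b
   12  cebbceebccbdd$eabeebbebd  d
   13  ceebccbdd$eabeebbebdcebb  b
   14  d$eabeebbebdcebbceebccbd  d
   15  dcebbceebccbdd$eabeebbeb  b
   16  dd$eabeebbebdcebbceebccb  b
   17  eabeebbebdcebbceebccbdd$  $
   18  ebbceebccbdd$eabeebbebdc  c
   19  ebbebdcebbceebccbdd$eabe  e
   20  ebccbdd$eabeebbebdcebbce  e
   21  ebdcebbceebccbdd$eabeebb  b
   22  eebbebdcebbceebccbdd$eab  b
   23  eebccbdd$eabeebbebdcebbc  c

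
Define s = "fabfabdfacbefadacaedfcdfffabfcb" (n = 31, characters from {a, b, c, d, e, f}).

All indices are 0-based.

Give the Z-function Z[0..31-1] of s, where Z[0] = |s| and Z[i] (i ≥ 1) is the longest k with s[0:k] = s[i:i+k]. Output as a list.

[31, 0, 0, 3, 0, 0, 0, 2, 0, 0, 0, 0, 2, 0, 0, 0, 0, 0, 0, 0, 1, 0, 0, 1, 1, 4, 0, 0, 1, 0, 0]

Z[0]=31
i=1: i≥r, start 0; Z[1]=0
i=2: i≥r, start 0; Z[2]=0
i=3: i≥r, start 0; Z[3]=3 scan→box=[3,6)
i=4: min(r-i=2, Z[1]=0)=0; Z[4]=0
i=5: min(r-i=1, Z[2]=0)=0; Z[5]=0
i=6: i≥r, start 0; Z[6]=0
i=7: i≥r, start 0; Z[7]=2 scan→box=[7,9)
i=8: min(r-i=1, Z[1]=0)=0; Z[8]=0
i=9: i≥r, start 0; Z[9]=0
i=10: i≥r, start 0; Z[10]=0
i=11: i≥r, start 0; Z[11]=0
i=12: i≥r, start 0; Z[12]=2 scan→box=[12,14)
i=13: min(r-i=1, Z[1]=0)=0; Z[13]=0
i=14: i≥r, start 0; Z[14]=0
i=15: i≥r, start 0; Z[15]=0
i=16: i≥r, start 0; Z[16]=0
i=17: i≥r, start 0; Z[17]=0
i=18: i≥r, start 0; Z[18]=0
i=19: i≥r, start 0; Z[19]=0
i=20: i≥r, start 0; Z[20]=1 scan→box=[20,21)
i=21: i≥r, start 0; Z[21]=0
i=22: i≥r, start 0; Z[22]=0
i=23: i≥r, start 0; Z[23]=1 scan→box=[23,24)
i=24: i≥r, start 0; Z[24]=1 scan→box=[24,25)
i=25: i≥r, start 0; Z[25]=4 scan→box=[25,29)
i=26: min(r-i=3, Z[1]=0)=0; Z[26]=0
i=27: min(r-i=2, Z[2]=0)=0; Z[27]=0
i=28: min(r-i=1, Z[3]=3)=1; Z[28]=1
i=29: i≥r, start 0; Z[29]=0
i=30: i≥r, start 0; Z[30]=0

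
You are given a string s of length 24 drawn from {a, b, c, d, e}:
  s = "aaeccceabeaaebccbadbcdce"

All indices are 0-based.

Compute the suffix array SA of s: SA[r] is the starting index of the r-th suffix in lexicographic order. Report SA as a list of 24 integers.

[10, 0, 7, 17, 11, 1, 16, 13, 19, 8, 15, 14, 3, 4, 20, 22, 5, 18, 21, 23, 9, 6, 12, 2]

rank→(start, suffix):
  0 → (10, 'aaebccbadbcdce')
  1 → (0, 'aaeccceabeaaebccbadbcdce')
  2 → (7, 'abeaaebccbadbcdce')
  3 → (17, 'adbcdce')
  4 → (11, 'aebccbadbcdce')
  5 → (1, 'aeccceabeaaebccbadbcdce')
  6 → (16, 'badbcdce')
  7 → (13, 'bccbadbcdce')
  8 → (19, 'bcdce')
  9 → (8, 'beaaebccbadbcdce')
  10 → (15, 'cbadbcdce')
  11 → (14, 'ccbadbcdce')
  12 → (3, 'ccceabeaaebccbadbcdce')
  13 → (4, 'cceabeaaebccbadbcdce')
  14 → (20, 'cdce')
  15 → (22, 'ce')
  16 → (5, 'ceabeaaebccbadbcdce')
  17 → (18, 'dbcdce')
  18 → (21, 'dce')
  19 → (23, 'e')
  20 → (9, 'eaaebccbadbcdce')
  21 → (6, 'eabeaaebccbadbcdce')
  22 → (12, 'ebccbadbcdce')
  23 → (2, 'eccceabeaaebccbadbcdce')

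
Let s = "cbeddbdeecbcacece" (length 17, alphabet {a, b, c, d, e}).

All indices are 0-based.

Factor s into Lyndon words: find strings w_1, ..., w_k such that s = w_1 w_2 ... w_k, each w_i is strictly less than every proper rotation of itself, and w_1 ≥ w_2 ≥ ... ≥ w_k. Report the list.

emit factor 1: 'c' (i=0, period=1)
emit factor 2: 'bedd' (i=1, period=4)
emit factor 3: 'bdeec' (i=5, period=5)
emit factor 4: 'bc' (i=10, period=2)
emit factor 5: 'acece' (i=12, period=5)

["c", "bedd", "bdeec", "bc", "acece"]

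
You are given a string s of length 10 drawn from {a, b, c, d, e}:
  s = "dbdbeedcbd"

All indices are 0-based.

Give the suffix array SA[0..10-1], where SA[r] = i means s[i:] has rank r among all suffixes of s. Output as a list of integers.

[8, 1, 3, 7, 9, 0, 2, 6, 5, 4]

sorted suffixes:
  #0 SA[0]=8  'bd'
  #1 SA[1]=1  'bdbeedcbd'
  #2 SA[2]=3  'beedcbd'
  #3 SA[3]=7  'cbd'
  #4 SA[4]=9  'd'
  #5 SA[5]=0  'dbdbeedcbd'
  #6 SA[6]=2  'dbeedcbd'
  #7 SA[7]=6  'dcbd'
  #8 SA[8]=5  'edcbd'
  #9 SA[9]=4  'eedcbd'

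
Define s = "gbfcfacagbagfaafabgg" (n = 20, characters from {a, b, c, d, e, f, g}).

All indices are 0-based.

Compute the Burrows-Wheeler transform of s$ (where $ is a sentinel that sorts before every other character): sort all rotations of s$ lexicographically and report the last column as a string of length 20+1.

gfffacbggaafgacbga$ab

rank  rotation               last
    0  $gbfcfacagbagfaafabgg  g
    1  aafabgg$gbfcfacagbagf  f
    2  abgg$gbfcfacagbagfaaf  f
    3  acagbagfaafabgg$gbfcf  f
    4  afabgg$gbfcfacagbagfa  a
    5  agbagfaafabgg$gbfcfac  c
    6  agfaafabgg$gbfcfacagb  b
    7  bagfaafabgg$gbfcfacag  g
    8  bfcfacagbagfaafabgg$g  g
    9  bgg$gbfcfacagbagfaafa  a
   10  cagbagfaafabgg$gbfcfa  a
   11  cfacagbagfaafabgg$gbf  f
   12  faafabgg$gbfcfacagbag  g
   13  fabgg$gbfcfacagbagfaa  a
   14  facagbagfaafabgg$gbfc  c
   15  fcfacagbagfaafabgg$gb  b
   16  g$gbfcfacagbagfaafabg  g
   17  gbagfaafabgg$gbfcfaca  a
   18  gbfcfacagbagfaafabgg$  $
   19  gfaafabgg$gbfcfacagba  a
   20  gg$gbfcfacagbagfaafab  b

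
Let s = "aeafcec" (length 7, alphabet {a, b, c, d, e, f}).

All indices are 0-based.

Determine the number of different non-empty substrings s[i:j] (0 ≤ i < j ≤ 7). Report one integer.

rank | idx | suffix
   0 |   0 | aeafcec
   1 |   2 | afcec
   2 |   6 | c
   3 |   4 | cec
   4 |   1 | eafcec
   5 |   5 | ec
   6 |   3 | fcec

SA = [0, 2, 6, 4, 1, 5, 3]
rank  pair      lcp
   1  s[0:],s[2:]  1  'a'
   2  s[2:],s[6:]  0  ''
   3  s[6:],s[4:]  1  'c'
   4  s[4:],s[1:]  0  ''
   5  s[1:],s[5:]  1  'e'
   6  s[5:],s[3:]  0  ''

n(n+1)/2 = 7·8/2 = 28
Σ LCP = 0 + 1 + 0 + 1 + 0 + 1 + 0 = 3
distinct = 28 − 3 = 25

25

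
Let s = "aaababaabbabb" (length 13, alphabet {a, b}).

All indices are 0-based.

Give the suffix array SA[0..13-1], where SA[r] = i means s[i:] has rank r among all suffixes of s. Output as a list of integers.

rank→(start, suffix):
  0 → (0, 'aaababaabbabb')
  1 → (1, 'aababaabbabb')
  2 → (6, 'aabbabb')
  3 → (4, 'abaabbabb')
  4 → (2, 'ababaabbabb')
  5 → (10, 'abb')
  6 → (7, 'abbabb')
  7 → (12, 'b')
  8 → (5, 'baabbabb')
  9 → (3, 'babaabbabb')
  10 → (9, 'babb')
  11 → (11, 'bb')
  12 → (8, 'bbabb')

[0, 1, 6, 4, 2, 10, 7, 12, 5, 3, 9, 11, 8]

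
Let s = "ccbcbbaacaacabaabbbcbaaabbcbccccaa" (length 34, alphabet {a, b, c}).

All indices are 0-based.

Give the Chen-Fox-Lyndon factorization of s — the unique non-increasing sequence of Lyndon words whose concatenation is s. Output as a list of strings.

["c", "c", "bc", "b", "b", "aacaacab", "aabbbcb", "aaabbcbcccc", "a", "a"]

emit factor 1: 'c' (i=0, period=1)
emit factor 2: 'c' (i=1, period=1)
emit factor 3: 'bc' (i=2, period=2)
emit factor 4: 'b' (i=4, period=1)
emit factor 5: 'b' (i=5, period=1)
emit factor 6: 'aacaacab' (i=6, period=8)
emit factor 7: 'aabbbcb' (i=14, period=7)
emit factor 8: 'aaabbcbcccc' (i=21, period=11)
emit factor 9: 'a' (i=32, period=1)
emit factor 10: 'a' (i=33, period=1)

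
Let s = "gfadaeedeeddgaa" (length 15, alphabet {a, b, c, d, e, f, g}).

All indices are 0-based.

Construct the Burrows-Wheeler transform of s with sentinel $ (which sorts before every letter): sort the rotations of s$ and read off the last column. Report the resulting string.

aagfdaeedeedagd$

rank  rotation          last
    0  $gfadaeedeeddgaa  a
    1  a$gfadaeedeeddga  a
    2  aa$gfadaeedeeddg  g
    3  adaeedeeddgaa$gf  f
    4  aeedeeddgaa$gfad  d
    5  daeedeeddgaa$gfa  a
    6  ddgaa$gfadaeedee  e
    7  deeddgaa$gfadaee  e
    8  dgaa$gfadaeedeed  d
    9  eddgaa$gfadaeede  e
   10  edeeddgaa$gfadae  e
   11  eeddgaa$gfadaeed  d
   12  eedeeddgaa$gfada  a
   13  fadaeedeeddgaa$g  g
   14  gaa$gfadaeedeedd  d
   15  gfadaeedeeddgaa$  $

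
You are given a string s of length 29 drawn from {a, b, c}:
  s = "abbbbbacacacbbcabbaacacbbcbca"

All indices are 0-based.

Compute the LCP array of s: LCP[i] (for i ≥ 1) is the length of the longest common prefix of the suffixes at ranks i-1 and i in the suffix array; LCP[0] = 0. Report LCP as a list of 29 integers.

[0, 1, 1, 3, 1, 4, 7, 2, 5, 0, 2, 1, 3, 2, 3, 4, 2, 3, 1, 3, 2, 0, 2, 2, 3, 6, 1, 4, 2]

rank | idx | suffix
   0 |  28 | a
   1 |  18 | aacacbbcbca
   2 |  15 | abbaacacbbcbca
   3 |   0 | abbbbbacacacbbcabbaacacbbcbca
   4 |   6 | acacacbbcabbaacacbbcbca
   5 |   8 | acacbbcabbaacacbbcbca
   6 |  19 | acacbbcbca
   7 |  10 | acbbcabbaacacbbcbca
   8 |  21 | acbbcbca
   9 |  17 | baacacbbcbca
  10 |   5 | bacacacbbcabbaacacbbcbca
  11 |  16 | bbaacacbbcbca
  12 |   4 | bbacacacbbcabbaacacbbcbca
  13 |   3 | bbbacacacbbcabbaacacbbcbca
  14 |   2 | bbbbacacacbbcabbaacacbbcbca
  15 |   1 | bbbbbacacacbbcabbaacacbbcbca
  16 |  12 | bbcabbaacacbbcbca
  17 |  23 | bbcbca
  18 |  26 | bca
  19 |  13 | bcabbaacacbbcbca
  20 |  24 | bcbca
  21 |  27 | ca
  22 |  14 | cabbaacacbbcbca
  23 |   7 | cacacbbcabbaacacbbcbca
  24 |   9 | cacbbcabbaacacbbcbca
  25 |  20 | cacbbcbca
  26 |  11 | cbbcabbaacacbbcbca
  27 |  22 | cbbcbca
  28 |  25 | cbca

SA = [28, 18, 15, 0, 6, 8, 19, 10, 21, 17, 5, 16, 4, 3, 2, 1, 12, 23, 26, 13, 24, 27, 14, 7, 9, 20, 11, 22, 25]
[i] adj suffixes → lcp
  [1] 28/18 → 1 ('a')
  [2] 18/15 → 1 ('a')
  [3] 15/0 → 3 ('abb')
  [4] 0/6 → 1 ('a')
  [5] 6/8 → 4 ('acac')
  [6] 8/19 → 7 ('acacbbc')
  [7] 19/10 → 2 ('ac')
  [8] 10/21 → 5 ('acbbc')
  [9] 21/17 → 0 ('')
  [10] 17/5 → 2 ('ba')
  [11] 5/16 → 1 ('b')
  [12] 16/4 → 3 ('bba')
  [13] 4/3 → 2 ('bb')
  [14] 3/2 → 3 ('bbb')
  [15] 2/1 → 4 ('bbbb')
  [16] 1/12 → 2 ('bb')
  [17] 12/23 → 3 ('bbc')
  [18] 23/26 → 1 ('b')
  [19] 26/13 → 3 ('bca')
  [20] 13/24 → 2 ('bc')
  [21] 24/27 → 0 ('')
  [22] 27/14 → 2 ('ca')
  [23] 14/7 → 2 ('ca')
  [24] 7/9 → 3 ('cac')
  [25] 9/20 → 6 ('cacbbc')
  [26] 20/11 → 1 ('c')
  [27] 11/22 → 4 ('cbbc')
  [28] 22/25 → 2 ('cb')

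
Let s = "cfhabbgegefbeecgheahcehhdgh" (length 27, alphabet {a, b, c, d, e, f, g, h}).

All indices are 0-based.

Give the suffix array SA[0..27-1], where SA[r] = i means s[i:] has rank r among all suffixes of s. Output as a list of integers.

[3, 18, 4, 11, 5, 20, 0, 14, 24, 17, 13, 12, 9, 7, 21, 10, 1, 8, 6, 25, 15, 26, 2, 19, 23, 16, 22]

rank→(start, suffix):
  0 → (3, 'abbgegefbeecgheahcehhdgh')
  1 → (18, 'ahcehhdgh')
  2 → (4, 'bbgegefbeecgheahcehhdgh')
  3 → (11, 'beecgheahcehhdgh')
  4 → (5, 'bgegefbeecgheahcehhdgh')
  5 → (20, 'cehhdgh')
  6 → (0, 'cfhabbgegefbeecgheahcehhdgh')
  7 → (14, 'cgheahcehhdgh')
  8 → (24, 'dgh')
  9 → (17, 'eahcehhdgh')
  10 → (13, 'ecgheahcehhdgh')
  11 → (12, 'eecgheahcehhdgh')
  12 → (9, 'efbeecgheahcehhdgh')
  13 → (7, 'egefbeecgheahcehhdgh')
  14 → (21, 'ehhdgh')
  15 → (10, 'fbeecgheahcehhdgh')
  16 → (1, 'fhabbgegefbeecgheahcehhdgh')
  17 → (8, 'gefbeecgheahcehhdgh')
  18 → (6, 'gegefbeecgheahcehhdgh')
  19 → (25, 'gh')
  20 → (15, 'gheahcehhdgh')
  21 → (26, 'h')
  22 → (2, 'habbgegefbeecgheahcehhdgh')
  23 → (19, 'hcehhdgh')
  24 → (23, 'hdgh')
  25 → (16, 'heahcehhdgh')
  26 → (22, 'hhdgh')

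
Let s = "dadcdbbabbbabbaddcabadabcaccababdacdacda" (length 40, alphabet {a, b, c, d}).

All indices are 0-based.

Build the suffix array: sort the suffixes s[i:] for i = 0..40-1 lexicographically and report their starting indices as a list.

[39, 28, 18, 11, 7, 22, 30, 25, 36, 33, 20, 1, 14, 10, 6, 29, 19, 13, 9, 5, 12, 8, 23, 31, 27, 17, 24, 26, 37, 34, 3, 38, 21, 35, 32, 0, 4, 16, 2, 15]

rank | idx | suffix
   0 |  39 | a
   1 |  28 | ababdacdacda
   2 |  18 | abadabcaccababdacdacda
   3 |  11 | abbaddcabadabcaccababdacdacda
   4 |   7 | abbbabbaddcabadabcaccababdacdacda
   5 |  22 | abcaccababdacdacda
   6 |  30 | abdacdacda
   7 |  25 | accababdacdacda
   8 |  36 | acda
   9 |  33 | acdacda
  10 |  20 | adabcaccababdacdacda
  11 |   1 | adcdbbabbbabbaddcabadabcaccababdacdacda
  12 |  14 | addcabadabcaccababdacdacda
  13 |  10 | babbaddcabadabcaccababdacdacda
  14 |   6 | babbbabbaddcabadabcaccababdacdacda
  15 |  29 | babdacdacda
  16 |  19 | badabcaccababdacdacda
  17 |  13 | baddcabadabcaccababdacdacda
  18 |   9 | bbabbaddcabadabcaccababdacdacda
  19 |   5 | bbabbbabbaddcabadabcaccababdacdacda
  20 |  12 | bbaddcabadabcaccababdacdacda
  21 |   8 | bbbabbaddcabadabcaccababdacdacda
  22 |  23 | bcaccababdacdacda
  23 |  31 | bdacdacda
  24 |  27 | cababdacdacda
  25 |  17 | cabadabcaccababdacdacda
  26 |  24 | caccababdacdacda
  27 |  26 | ccababdacdacda
  28 |  37 | cda
  29 |  34 | cdacda
  30 |   3 | cdbbabbbabbaddcabadabcaccababdacdacda
  31 |  38 | da
  32 |  21 | dabcaccababdacdacda
  33 |  35 | dacda
  34 |  32 | dacdacda
  35 |   0 | dadcdbbabbbabbaddcabadabcaccababdacdacda
  36 |   4 | dbbabbbabbaddcabadabcaccababdacdacda
  37 |  16 | dcabadabcaccababdacdacda
  38 |   2 | dcdbbabbbabbaddcabadabcaccababdacdacda
  39 |  15 | ddcabadabcaccababdacdacda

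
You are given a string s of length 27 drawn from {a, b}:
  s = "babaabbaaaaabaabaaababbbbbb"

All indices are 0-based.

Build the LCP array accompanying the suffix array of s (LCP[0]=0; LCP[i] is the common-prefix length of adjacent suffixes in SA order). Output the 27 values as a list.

[0, 4, 3, 5, 2, 5, 4, 3, 1, 4, 5, 3, 2, 3, 0, 1, 4, 3, 4, 2, 3, 1, 2, 2, 3, 4, 5]

rank | idx | suffix
   0 |   7 | aaaaabaabaaababbbbbb
   1 |   8 | aaaabaabaaababbbbbb
   2 |   9 | aaabaabaaababbbbbb
   3 |  16 | aaababbbbbb
   4 |  13 | aabaaababbbbbb
   5 |  10 | aabaabaaababbbbbb
   6 |  17 | aababbbbbb
   7 |   3 | aabbaaaaabaabaaababbbbbb
   8 |  14 | abaaababbbbbb
   9 |  11 | abaabaaababbbbbb
  10 |   1 | abaabbaaaaabaabaaababbbbbb
  11 |  18 | ababbbbbb
  12 |   4 | abbaaaaabaabaaababbbbbb
  13 |  20 | abbbbbb
  14 |  26 | b
  15 |   6 | baaaaabaabaaababbbbbb
  16 |  15 | baaababbbbbb
  17 |  12 | baabaaababbbbbb
  18 |   2 | baabbaaaaabaabaaababbbbbb
  19 |   0 | babaabbaaaaabaabaaababbbbbb
  20 |  19 | babbbbbb
  21 |  25 | bb
  22 |   5 | bbaaaaabaabaaababbbbbb
  23 |  24 | bbb
  24 |  23 | bbbb
  25 |  22 | bbbbb
  26 |  21 | bbbbbb

SA = [7, 8, 9, 16, 13, 10, 17, 3, 14, 11, 1, 18, 4, 20, 26, 6, 15, 12, 2, 0, 19, 25, 5, 24, 23, 22, 21]
[i] adj suffixes → lcp
  [1] 7/8 → 4 ('aaaa')
  [2] 8/9 → 3 ('aaa')
  [3] 9/16 → 5 ('aaaba')
  [4] 16/13 → 2 ('aa')
  [5] 13/10 → 5 ('aabaa')
  [6] 10/17 → 4 ('aaba')
  [7] 17/3 → 3 ('aab')
  [8] 3/14 → 1 ('a')
  [9] 14/11 → 4 ('abaa')
  [10] 11/1 → 5 ('abaab')
  [11] 1/18 → 3 ('aba')
  [12] 18/4 → 2 ('ab')
  [13] 4/20 → 3 ('abb')
  [14] 20/26 → 0 ('')
  [15] 26/6 → 1 ('b')
  [16] 6/15 → 4 ('baaa')
  [17] 15/12 → 3 ('baa')
  [18] 12/2 → 4 ('baab')
  [19] 2/0 → 2 ('ba')
  [20] 0/19 → 3 ('bab')
  [21] 19/25 → 1 ('b')
  [22] 25/5 → 2 ('bb')
  [23] 5/24 → 2 ('bb')
  [24] 24/23 → 3 ('bbb')
  [25] 23/22 → 4 ('bbbb')
  [26] 22/21 → 5 ('bbbbb')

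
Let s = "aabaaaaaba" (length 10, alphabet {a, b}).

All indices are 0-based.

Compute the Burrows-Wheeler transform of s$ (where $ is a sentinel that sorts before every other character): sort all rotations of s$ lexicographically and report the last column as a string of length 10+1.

abbaaa$aaaa

rank  rotation     last
    0  $aabaaaaaba  a
    1  a$aabaaaaab  b
    2  aaaaaba$aab  b
    3  aaaaba$aaba  a
    4  aaaba$aabaa  a
    5  aaba$aabaaa  a
    6  aabaaaaaba$  $
    7  aba$aabaaaa  a
    8  abaaaaaba$a  a
    9  ba$aabaaaaa  a
   10  baaaaaba$aa  a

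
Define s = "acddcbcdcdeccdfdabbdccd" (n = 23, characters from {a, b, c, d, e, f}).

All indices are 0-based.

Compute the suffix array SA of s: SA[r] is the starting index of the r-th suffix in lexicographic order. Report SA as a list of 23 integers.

[16, 0, 17, 5, 18, 4, 20, 11, 21, 6, 1, 8, 12, 22, 15, 3, 19, 7, 2, 9, 13, 10, 14]

sorted suffixes:
  #0 SA[0]=16  'abbdccd'
  #1 SA[1]=0  'acddcbcdcdeccdfdabbdccd'
  #2 SA[2]=17  'bbdccd'
  #3 SA[3]=5  'bcdcdeccdfdabbdccd'
  #4 SA[4]=18  'bdccd'
  #5 SA[5]=4  'cbcdcdeccdfdabbdccd'
  #6 SA[6]=20  'ccd'
  #7 SA[7]=11  'ccdfdabbdccd'
  #8 SA[8]=21  'cd'
  #9 SA[9]=6  'cdcdeccdfdabbdccd'
  #10 SA[10]=1  'cddcbcdcdeccdfdabbdccd'
  #11 SA[11]=8  'cdeccdfdabbdccd'
  #12 SA[12]=12  'cdfdabbdccd'
  #13 SA[13]=22  'd'
  #14 SA[14]=15  'dabbdccd'
  #15 SA[15]=3  'dcbcdcdeccdfdabbdccd'
  #16 SA[16]=19  'dccd'
  #17 SA[17]=7  'dcdeccdfdabbdccd'
  #18 SA[18]=2  'ddcbcdcdeccdfdabbdccd'
  #19 SA[19]=9  'deccdfdabbdccd'
  #20 SA[20]=13  'dfdabbdccd'
  #21 SA[21]=10  'eccdfdabbdccd'
  #22 SA[22]=14  'fdabbdccd'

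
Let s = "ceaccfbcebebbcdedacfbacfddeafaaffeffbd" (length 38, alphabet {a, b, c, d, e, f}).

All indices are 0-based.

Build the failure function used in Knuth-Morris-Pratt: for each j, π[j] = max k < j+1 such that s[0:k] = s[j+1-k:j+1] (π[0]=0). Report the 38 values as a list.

[0, 0, 0, 1, 1, 0, 0, 1, 2, 0, 0, 0, 0, 1, 0, 0, 0, 0, 1, 0, 0, 0, 1, 0, 0, 0, 0, 0, 0, 0, 0, 0, 0, 0, 0, 0, 0, 0]

π[0] = 0
j=1 s[j]='e': π[1]=0 (border '')
j=2 s[j]='a': π[2]=0 (border '')
j=3 s[j]='c': π[3]=1 (border 'c')
j=4 s[j]='c': k: 1→0; π[4]=1 (border 'c')
j=5 s[j]='f': k: 1→0; π[5]=0 (border '')
j=6 s[j]='b': π[6]=0 (border '')
j=7 s[j]='c': π[7]=1 (border 'c')
j=8 s[j]='e': π[8]=2 (border 'ce')
j=9 s[j]='b': k: 2→0; π[9]=0 (border '')
j=10 s[j]='e': π[10]=0 (border '')
j=11 s[j]='b': π[11]=0 (border '')
j=12 s[j]='b': π[12]=0 (border '')
j=13 s[j]='c': π[13]=1 (border 'c')
j=14 s[j]='d': k: 1→0; π[14]=0 (border '')
j=15 s[j]='e': π[15]=0 (border '')
j=16 s[j]='d': π[16]=0 (border '')
j=17 s[j]='a': π[17]=0 (border '')
j=18 s[j]='c': π[18]=1 (border 'c')
j=19 s[j]='f': k: 1→0; π[19]=0 (border '')
j=20 s[j]='b': π[20]=0 (border '')
j=21 s[j]='a': π[21]=0 (border '')
j=22 s[j]='c': π[22]=1 (border 'c')
j=23 s[j]='f': k: 1→0; π[23]=0 (border '')
j=24 s[j]='d': π[24]=0 (border '')
j=25 s[j]='d': π[25]=0 (border '')
j=26 s[j]='e': π[26]=0 (border '')
j=27 s[j]='a': π[27]=0 (border '')
j=28 s[j]='f': π[28]=0 (border '')
j=29 s[j]='a': π[29]=0 (border '')
j=30 s[j]='a': π[30]=0 (border '')
j=31 s[j]='f': π[31]=0 (border '')
j=32 s[j]='f': π[32]=0 (border '')
j=33 s[j]='e': π[33]=0 (border '')
j=34 s[j]='f': π[34]=0 (border '')
j=35 s[j]='f': π[35]=0 (border '')
j=36 s[j]='b': π[36]=0 (border '')
j=37 s[j]='d': π[37]=0 (border '')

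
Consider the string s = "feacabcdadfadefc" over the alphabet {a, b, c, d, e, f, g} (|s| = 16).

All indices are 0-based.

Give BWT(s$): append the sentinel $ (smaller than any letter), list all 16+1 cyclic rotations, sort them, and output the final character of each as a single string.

rank  rotation           last
    0  $feacabcdadfadefc  c
    1  abcdadfadefc$feac  c
    2  acabcdadfadefc$fe  e
    3  adefc$feacabcdadf  f
    4  adfadefc$feacabcd  d
    5  bcdadfadefc$feaca  a
    6  c$feacabcdadfadef  f
    7  cabcdadfadefc$fea  a
    8  cdadfadefc$feacab  b
    9  dadfadefc$feacabc  c
   10  defc$feacabcdadfa  a
   11  dfadefc$feacabcda  a
   12  eacabcdadfadefc$f  f
   13  efc$feacabcdadfad  d
   14  fadefc$feacabcdad  d
   15  fc$feacabcdadfade  e
   16  feacabcdadfadefc$  $

ccefdafabcaafdde$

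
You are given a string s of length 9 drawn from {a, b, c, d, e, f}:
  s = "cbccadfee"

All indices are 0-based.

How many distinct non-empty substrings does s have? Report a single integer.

rank→(start, suffix):
  0 → (4, 'adfee')
  1 → (1, 'bccadfee')
  2 → (3, 'cadfee')
  3 → (0, 'cbccadfee')
  4 → (2, 'ccadfee')
  5 → (5, 'dfee')
  6 → (8, 'e')
  7 → (7, 'ee')
  8 → (6, 'fee')

SA = [4, 1, 3, 0, 2, 5, 8, 7, 6]
rank  pair      lcp
   1  s[4:],s[1:]  0  ''
   2  s[1:],s[3:]  0  ''
   3  s[3:],s[0:]  1  'c'
   4  s[0:],s[2:]  1  'c'
   5  s[2:],s[5:]  0  ''
   6  s[5:],s[8:]  0  ''
   7  s[8:],s[7:]  1  'e'
   8  s[7:],s[6:]  0  ''

n(n+1)/2 = 9·10/2 = 45
Σ LCP = 0 + 0 + 0 + 1 + 1 + 0 + 0 + 1 + 0 = 3
distinct = 45 − 3 = 42

42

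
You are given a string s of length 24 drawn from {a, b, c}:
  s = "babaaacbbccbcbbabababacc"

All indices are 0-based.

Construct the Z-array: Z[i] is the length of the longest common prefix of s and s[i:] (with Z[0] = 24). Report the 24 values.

[24, 0, 2, 0, 0, 0, 0, 1, 1, 0, 0, 1, 0, 1, 4, 0, 4, 0, 4, 0, 2, 0, 0, 0]

Z[0]=24
i=1: i≥r, start 0; Z[1]=0
i=2: i≥r, start 0; Z[2]=2 scan→box=[2,4)
i=3: min(r-i=1, Z[1]=0)=0; Z[3]=0
i=4: i≥r, start 0; Z[4]=0
i=5: i≥r, start 0; Z[5]=0
i=6: i≥r, start 0; Z[6]=0
i=7: i≥r, start 0; Z[7]=1 scan→box=[7,8)
i=8: i≥r, start 0; Z[8]=1 scan→box=[8,9)
i=9: i≥r, start 0; Z[9]=0
i=10: i≥r, start 0; Z[10]=0
i=11: i≥r, start 0; Z[11]=1 scan→box=[11,12)
i=12: i≥r, start 0; Z[12]=0
i=13: i≥r, start 0; Z[13]=1 scan→box=[13,14)
i=14: i≥r, start 0; Z[14]=4 scan→box=[14,18)
i=15: min(r-i=3, Z[1]=0)=0; Z[15]=0
i=16: min(r-i=2, Z[2]=2)=2; Z[16]=4 scan→box=[16,20)
i=17: min(r-i=3, Z[1]=0)=0; Z[17]=0
i=18: min(r-i=2, Z[2]=2)=2; Z[18]=4 scan→box=[18,22)
i=19: min(r-i=3, Z[1]=0)=0; Z[19]=0
i=20: min(r-i=2, Z[2]=2)=2; Z[20]=2
i=21: min(r-i=1, Z[3]=0)=0; Z[21]=0
i=22: i≥r, start 0; Z[22]=0
i=23: i≥r, start 0; Z[23]=0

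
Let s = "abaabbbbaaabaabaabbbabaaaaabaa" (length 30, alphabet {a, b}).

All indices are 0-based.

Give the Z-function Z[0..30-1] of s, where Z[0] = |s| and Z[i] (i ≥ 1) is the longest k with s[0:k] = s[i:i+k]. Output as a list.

Z[0]=30
i=1: i≥r, start 0; Z[1]=0
i=2: i≥r, start 0; Z[2]=1 scan→box=[2,3)
i=3: i≥r, start 0; Z[3]=2 scan→box=[3,5)
i=4: min(r-i=1, Z[1]=0)=0; Z[4]=0
i=5: i≥r, start 0; Z[5]=0
i=6: i≥r, start 0; Z[6]=0
i=7: i≥r, start 0; Z[7]=0
i=8: i≥r, start 0; Z[8]=1 scan→box=[8,9)
i=9: i≥r, start 0; Z[9]=1 scan→box=[9,10)
i=10: i≥r, start 0; Z[10]=5 scan→box=[10,15)
i=11: min(r-i=4, Z[1]=0)=0; Z[11]=0
i=12: min(r-i=3, Z[2]=1)=1; Z[12]=1
i=13: min(r-i=2, Z[3]=2)=2; Z[13]=7 scan→box=[13,20)
i=14: min(r-i=6, Z[1]=0)=0; Z[14]=0
i=15: min(r-i=5, Z[2]=1)=1; Z[15]=1
i=16: min(r-i=4, Z[3]=2)=2; Z[16]=2
i=17: min(r-i=3, Z[4]=0)=0; Z[17]=0
i=18: min(r-i=2, Z[5]=0)=0; Z[18]=0
i=19: min(r-i=1, Z[6]=0)=0; Z[19]=0
i=20: i≥r, start 0; Z[20]=4 scan→box=[20,24)
i=21: min(r-i=3, Z[1]=0)=0; Z[21]=0
i=22: min(r-i=2, Z[2]=1)=1; Z[22]=1
i=23: min(r-i=1, Z[3]=2)=1; Z[23]=1
i=24: i≥r, start 0; Z[24]=1 scan→box=[24,25)
i=25: i≥r, start 0; Z[25]=1 scan→box=[25,26)
i=26: i≥r, start 0; Z[26]=4 scan→box=[26,30)
i=27: min(r-i=3, Z[1]=0)=0; Z[27]=0
i=28: min(r-i=2, Z[2]=1)=1; Z[28]=1
i=29: min(r-i=1, Z[3]=2)=1; Z[29]=1

[30, 0, 1, 2, 0, 0, 0, 0, 1, 1, 5, 0, 1, 7, 0, 1, 2, 0, 0, 0, 4, 0, 1, 1, 1, 1, 4, 0, 1, 1]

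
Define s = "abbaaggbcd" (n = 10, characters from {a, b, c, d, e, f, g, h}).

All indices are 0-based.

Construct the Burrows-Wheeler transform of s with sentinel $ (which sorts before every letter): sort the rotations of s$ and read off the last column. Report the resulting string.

rank  rotation     last
    0  $abbaaggbcd  d
    1  aaggbcd$abb  b
    2  abbaaggbcd$  $
    3  aggbcd$abba  a
    4  baaggbcd$ab  b
    5  bbaaggbcd$a  a
    6  bcd$abbaagg  g
    7  cd$abbaaggb  b
    8  d$abbaaggbc  c
    9  gbcd$abbaag  g
   10  ggbcd$abbaa  a

db$abagbcga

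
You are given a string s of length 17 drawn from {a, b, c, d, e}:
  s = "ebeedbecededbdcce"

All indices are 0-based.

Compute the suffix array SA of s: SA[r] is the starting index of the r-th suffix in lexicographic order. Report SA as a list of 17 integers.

rank | idx | suffix
   0 |  12 | bdcce
   1 |   5 | becededbdcce
   2 |   1 | beedbecededbdcce
   3 |  14 | cce
   4 |  15 | ce
   5 |   7 | cededbdcce
   6 |  11 | dbdcce
   7 |   4 | dbecededbdcce
   8 |  13 | dcce
   9 |   9 | dedbdcce
  10 |  16 | e
  11 |   0 | ebeedbecededbdcce
  12 |   6 | ecededbdcce
  13 |  10 | edbdcce
  14 |   3 | edbecededbdcce
  15 |   8 | ededbdcce
  16 |   2 | eedbecededbdcce

[12, 5, 1, 14, 15, 7, 11, 4, 13, 9, 16, 0, 6, 10, 3, 8, 2]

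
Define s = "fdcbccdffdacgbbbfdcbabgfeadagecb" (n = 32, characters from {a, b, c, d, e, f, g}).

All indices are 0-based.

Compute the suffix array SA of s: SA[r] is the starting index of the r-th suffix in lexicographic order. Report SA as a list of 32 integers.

[20, 10, 25, 27, 31, 19, 13, 14, 3, 15, 21, 30, 18, 2, 4, 5, 11, 9, 26, 17, 1, 6, 24, 29, 8, 16, 0, 23, 7, 12, 28, 22]

sorted suffixes:
  #0 SA[0]=20  'abgfeadagecb'
  #1 SA[1]=10  'acgbbbfdcbabgfeadagecb'
  #2 SA[2]=25  'adagecb'
  #3 SA[3]=27  'agecb'
  #4 SA[4]=31  'b'
  #5 SA[5]=19  'babgfeadagecb'
  #6 SA[6]=13  'bbbfdcbabgfeadagecb'
  #7 SA[7]=14  'bbfdcbabgfeadagecb'
  #8 SA[8]=3  'bccdffdacgbbbfdcbabgfeadagecb'
  #9 SA[9]=15  'bfdcbabgfeadagecb'
  #10 SA[10]=21  'bgfeadagecb'
  #11 SA[11]=30  'cb'
  #12 SA[12]=18  'cbabgfeadagecb'
  #13 SA[13]=2  'cbccdffdacgbbbfdcbabgfeadagecb'
  #14 SA[14]=4  'ccdffdacgbbbfdcbabgfeadagecb'
  #15 SA[15]=5  'cdffdacgbbbfdcbabgfeadagecb'
  #16 SA[16]=11  'cgbbbfdcbabgfeadagecb'
  #17 SA[17]=9  'dacgbbbfdcbabgfeadagecb'
  #18 SA[18]=26  'dagecb'
  #19 SA[19]=17  'dcbabgfeadagecb'
  #20 SA[20]=1  'dcbccdffdacgbbbfdcbabgfeadagecb'
  #21 SA[21]=6  'dffdacgbbbfdcbabgfeadagecb'
  #22 SA[22]=24  'eadagecb'
  #23 SA[23]=29  'ecb'
  #24 SA[24]=8  'fdacgbbbfdcbabgfeadagecb'
  #25 SA[25]=16  'fdcbabgfeadagecb'
  #26 SA[26]=0  'fdcbccdffdacgbbbfdcbabgfeadagecb'
  #27 SA[27]=23  'feadagecb'
  #28 SA[28]=7  'ffdacgbbbfdcbabgfeadagecb'
  #29 SA[29]=12  'gbbbfdcbabgfeadagecb'
  #30 SA[30]=28  'gecb'
  #31 SA[31]=22  'gfeadagecb'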